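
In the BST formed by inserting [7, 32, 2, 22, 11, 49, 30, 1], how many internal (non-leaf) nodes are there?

Tree built from: [7, 32, 2, 22, 11, 49, 30, 1]
Tree (level-order array): [7, 2, 32, 1, None, 22, 49, None, None, 11, 30]
Rule: An internal node has at least one child.
Per-node child counts:
  node 7: 2 child(ren)
  node 2: 1 child(ren)
  node 1: 0 child(ren)
  node 32: 2 child(ren)
  node 22: 2 child(ren)
  node 11: 0 child(ren)
  node 30: 0 child(ren)
  node 49: 0 child(ren)
Matching nodes: [7, 2, 32, 22]
Count of internal (non-leaf) nodes: 4


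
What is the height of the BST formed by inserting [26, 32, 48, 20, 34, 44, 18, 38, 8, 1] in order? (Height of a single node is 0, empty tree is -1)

Insertion order: [26, 32, 48, 20, 34, 44, 18, 38, 8, 1]
Tree (level-order array): [26, 20, 32, 18, None, None, 48, 8, None, 34, None, 1, None, None, 44, None, None, 38]
Compute height bottom-up (empty subtree = -1):
  height(1) = 1 + max(-1, -1) = 0
  height(8) = 1 + max(0, -1) = 1
  height(18) = 1 + max(1, -1) = 2
  height(20) = 1 + max(2, -1) = 3
  height(38) = 1 + max(-1, -1) = 0
  height(44) = 1 + max(0, -1) = 1
  height(34) = 1 + max(-1, 1) = 2
  height(48) = 1 + max(2, -1) = 3
  height(32) = 1 + max(-1, 3) = 4
  height(26) = 1 + max(3, 4) = 5
Height = 5


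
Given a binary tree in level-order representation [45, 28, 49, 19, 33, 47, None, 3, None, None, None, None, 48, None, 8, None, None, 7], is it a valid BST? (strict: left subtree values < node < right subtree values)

Level-order array: [45, 28, 49, 19, 33, 47, None, 3, None, None, None, None, 48, None, 8, None, None, 7]
Validate using subtree bounds (lo, hi): at each node, require lo < value < hi,
then recurse left with hi=value and right with lo=value.
Preorder trace (stopping at first violation):
  at node 45 with bounds (-inf, +inf): OK
  at node 28 with bounds (-inf, 45): OK
  at node 19 with bounds (-inf, 28): OK
  at node 3 with bounds (-inf, 19): OK
  at node 8 with bounds (3, 19): OK
  at node 7 with bounds (3, 8): OK
  at node 33 with bounds (28, 45): OK
  at node 49 with bounds (45, +inf): OK
  at node 47 with bounds (45, 49): OK
  at node 48 with bounds (47, 49): OK
No violation found at any node.
Result: Valid BST


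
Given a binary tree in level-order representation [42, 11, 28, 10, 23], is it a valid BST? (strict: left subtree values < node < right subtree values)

Level-order array: [42, 11, 28, 10, 23]
Validate using subtree bounds (lo, hi): at each node, require lo < value < hi,
then recurse left with hi=value and right with lo=value.
Preorder trace (stopping at first violation):
  at node 42 with bounds (-inf, +inf): OK
  at node 11 with bounds (-inf, 42): OK
  at node 10 with bounds (-inf, 11): OK
  at node 23 with bounds (11, 42): OK
  at node 28 with bounds (42, +inf): VIOLATION
Node 28 violates its bound: not (42 < 28 < +inf).
Result: Not a valid BST


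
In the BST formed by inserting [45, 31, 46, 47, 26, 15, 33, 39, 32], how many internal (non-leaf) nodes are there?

Tree built from: [45, 31, 46, 47, 26, 15, 33, 39, 32]
Tree (level-order array): [45, 31, 46, 26, 33, None, 47, 15, None, 32, 39]
Rule: An internal node has at least one child.
Per-node child counts:
  node 45: 2 child(ren)
  node 31: 2 child(ren)
  node 26: 1 child(ren)
  node 15: 0 child(ren)
  node 33: 2 child(ren)
  node 32: 0 child(ren)
  node 39: 0 child(ren)
  node 46: 1 child(ren)
  node 47: 0 child(ren)
Matching nodes: [45, 31, 26, 33, 46]
Count of internal (non-leaf) nodes: 5


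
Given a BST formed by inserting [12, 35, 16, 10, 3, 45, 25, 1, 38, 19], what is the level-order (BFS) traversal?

Tree insertion order: [12, 35, 16, 10, 3, 45, 25, 1, 38, 19]
Tree (level-order array): [12, 10, 35, 3, None, 16, 45, 1, None, None, 25, 38, None, None, None, 19]
BFS from the root, enqueuing left then right child of each popped node:
  queue [12] -> pop 12, enqueue [10, 35], visited so far: [12]
  queue [10, 35] -> pop 10, enqueue [3], visited so far: [12, 10]
  queue [35, 3] -> pop 35, enqueue [16, 45], visited so far: [12, 10, 35]
  queue [3, 16, 45] -> pop 3, enqueue [1], visited so far: [12, 10, 35, 3]
  queue [16, 45, 1] -> pop 16, enqueue [25], visited so far: [12, 10, 35, 3, 16]
  queue [45, 1, 25] -> pop 45, enqueue [38], visited so far: [12, 10, 35, 3, 16, 45]
  queue [1, 25, 38] -> pop 1, enqueue [none], visited so far: [12, 10, 35, 3, 16, 45, 1]
  queue [25, 38] -> pop 25, enqueue [19], visited so far: [12, 10, 35, 3, 16, 45, 1, 25]
  queue [38, 19] -> pop 38, enqueue [none], visited so far: [12, 10, 35, 3, 16, 45, 1, 25, 38]
  queue [19] -> pop 19, enqueue [none], visited so far: [12, 10, 35, 3, 16, 45, 1, 25, 38, 19]
Result: [12, 10, 35, 3, 16, 45, 1, 25, 38, 19]


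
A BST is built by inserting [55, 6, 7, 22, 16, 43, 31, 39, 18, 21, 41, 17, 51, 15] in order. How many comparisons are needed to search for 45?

Search path for 45: 55 -> 6 -> 7 -> 22 -> 43 -> 51
Found: False
Comparisons: 6


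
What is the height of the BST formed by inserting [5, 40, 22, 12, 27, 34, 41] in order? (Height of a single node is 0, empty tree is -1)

Insertion order: [5, 40, 22, 12, 27, 34, 41]
Tree (level-order array): [5, None, 40, 22, 41, 12, 27, None, None, None, None, None, 34]
Compute height bottom-up (empty subtree = -1):
  height(12) = 1 + max(-1, -1) = 0
  height(34) = 1 + max(-1, -1) = 0
  height(27) = 1 + max(-1, 0) = 1
  height(22) = 1 + max(0, 1) = 2
  height(41) = 1 + max(-1, -1) = 0
  height(40) = 1 + max(2, 0) = 3
  height(5) = 1 + max(-1, 3) = 4
Height = 4


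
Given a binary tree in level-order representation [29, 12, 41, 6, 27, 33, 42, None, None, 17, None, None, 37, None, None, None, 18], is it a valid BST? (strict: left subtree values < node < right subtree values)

Level-order array: [29, 12, 41, 6, 27, 33, 42, None, None, 17, None, None, 37, None, None, None, 18]
Validate using subtree bounds (lo, hi): at each node, require lo < value < hi,
then recurse left with hi=value and right with lo=value.
Preorder trace (stopping at first violation):
  at node 29 with bounds (-inf, +inf): OK
  at node 12 with bounds (-inf, 29): OK
  at node 6 with bounds (-inf, 12): OK
  at node 27 with bounds (12, 29): OK
  at node 17 with bounds (12, 27): OK
  at node 18 with bounds (17, 27): OK
  at node 41 with bounds (29, +inf): OK
  at node 33 with bounds (29, 41): OK
  at node 37 with bounds (33, 41): OK
  at node 42 with bounds (41, +inf): OK
No violation found at any node.
Result: Valid BST


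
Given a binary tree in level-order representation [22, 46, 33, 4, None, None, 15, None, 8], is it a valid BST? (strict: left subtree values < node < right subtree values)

Level-order array: [22, 46, 33, 4, None, None, 15, None, 8]
Validate using subtree bounds (lo, hi): at each node, require lo < value < hi,
then recurse left with hi=value and right with lo=value.
Preorder trace (stopping at first violation):
  at node 22 with bounds (-inf, +inf): OK
  at node 46 with bounds (-inf, 22): VIOLATION
Node 46 violates its bound: not (-inf < 46 < 22).
Result: Not a valid BST


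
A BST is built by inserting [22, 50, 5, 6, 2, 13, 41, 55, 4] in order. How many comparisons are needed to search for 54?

Search path for 54: 22 -> 50 -> 55
Found: False
Comparisons: 3


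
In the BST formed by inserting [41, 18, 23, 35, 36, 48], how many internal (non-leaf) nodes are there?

Tree built from: [41, 18, 23, 35, 36, 48]
Tree (level-order array): [41, 18, 48, None, 23, None, None, None, 35, None, 36]
Rule: An internal node has at least one child.
Per-node child counts:
  node 41: 2 child(ren)
  node 18: 1 child(ren)
  node 23: 1 child(ren)
  node 35: 1 child(ren)
  node 36: 0 child(ren)
  node 48: 0 child(ren)
Matching nodes: [41, 18, 23, 35]
Count of internal (non-leaf) nodes: 4


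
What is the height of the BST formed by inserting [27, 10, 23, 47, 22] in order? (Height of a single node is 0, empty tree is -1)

Insertion order: [27, 10, 23, 47, 22]
Tree (level-order array): [27, 10, 47, None, 23, None, None, 22]
Compute height bottom-up (empty subtree = -1):
  height(22) = 1 + max(-1, -1) = 0
  height(23) = 1 + max(0, -1) = 1
  height(10) = 1 + max(-1, 1) = 2
  height(47) = 1 + max(-1, -1) = 0
  height(27) = 1 + max(2, 0) = 3
Height = 3


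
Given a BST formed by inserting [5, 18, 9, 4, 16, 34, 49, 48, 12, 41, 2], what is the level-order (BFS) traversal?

Tree insertion order: [5, 18, 9, 4, 16, 34, 49, 48, 12, 41, 2]
Tree (level-order array): [5, 4, 18, 2, None, 9, 34, None, None, None, 16, None, 49, 12, None, 48, None, None, None, 41]
BFS from the root, enqueuing left then right child of each popped node:
  queue [5] -> pop 5, enqueue [4, 18], visited so far: [5]
  queue [4, 18] -> pop 4, enqueue [2], visited so far: [5, 4]
  queue [18, 2] -> pop 18, enqueue [9, 34], visited so far: [5, 4, 18]
  queue [2, 9, 34] -> pop 2, enqueue [none], visited so far: [5, 4, 18, 2]
  queue [9, 34] -> pop 9, enqueue [16], visited so far: [5, 4, 18, 2, 9]
  queue [34, 16] -> pop 34, enqueue [49], visited so far: [5, 4, 18, 2, 9, 34]
  queue [16, 49] -> pop 16, enqueue [12], visited so far: [5, 4, 18, 2, 9, 34, 16]
  queue [49, 12] -> pop 49, enqueue [48], visited so far: [5, 4, 18, 2, 9, 34, 16, 49]
  queue [12, 48] -> pop 12, enqueue [none], visited so far: [5, 4, 18, 2, 9, 34, 16, 49, 12]
  queue [48] -> pop 48, enqueue [41], visited so far: [5, 4, 18, 2, 9, 34, 16, 49, 12, 48]
  queue [41] -> pop 41, enqueue [none], visited so far: [5, 4, 18, 2, 9, 34, 16, 49, 12, 48, 41]
Result: [5, 4, 18, 2, 9, 34, 16, 49, 12, 48, 41]


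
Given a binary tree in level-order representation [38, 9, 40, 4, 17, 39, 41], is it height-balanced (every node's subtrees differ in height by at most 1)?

Tree (level-order array): [38, 9, 40, 4, 17, 39, 41]
Definition: a tree is height-balanced if, at every node, |h(left) - h(right)| <= 1 (empty subtree has height -1).
Bottom-up per-node check:
  node 4: h_left=-1, h_right=-1, diff=0 [OK], height=0
  node 17: h_left=-1, h_right=-1, diff=0 [OK], height=0
  node 9: h_left=0, h_right=0, diff=0 [OK], height=1
  node 39: h_left=-1, h_right=-1, diff=0 [OK], height=0
  node 41: h_left=-1, h_right=-1, diff=0 [OK], height=0
  node 40: h_left=0, h_right=0, diff=0 [OK], height=1
  node 38: h_left=1, h_right=1, diff=0 [OK], height=2
All nodes satisfy the balance condition.
Result: Balanced


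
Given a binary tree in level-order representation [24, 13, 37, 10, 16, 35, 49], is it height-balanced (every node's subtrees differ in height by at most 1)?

Tree (level-order array): [24, 13, 37, 10, 16, 35, 49]
Definition: a tree is height-balanced if, at every node, |h(left) - h(right)| <= 1 (empty subtree has height -1).
Bottom-up per-node check:
  node 10: h_left=-1, h_right=-1, diff=0 [OK], height=0
  node 16: h_left=-1, h_right=-1, diff=0 [OK], height=0
  node 13: h_left=0, h_right=0, diff=0 [OK], height=1
  node 35: h_left=-1, h_right=-1, diff=0 [OK], height=0
  node 49: h_left=-1, h_right=-1, diff=0 [OK], height=0
  node 37: h_left=0, h_right=0, diff=0 [OK], height=1
  node 24: h_left=1, h_right=1, diff=0 [OK], height=2
All nodes satisfy the balance condition.
Result: Balanced


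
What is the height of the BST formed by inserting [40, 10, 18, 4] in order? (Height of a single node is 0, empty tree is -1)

Insertion order: [40, 10, 18, 4]
Tree (level-order array): [40, 10, None, 4, 18]
Compute height bottom-up (empty subtree = -1):
  height(4) = 1 + max(-1, -1) = 0
  height(18) = 1 + max(-1, -1) = 0
  height(10) = 1 + max(0, 0) = 1
  height(40) = 1 + max(1, -1) = 2
Height = 2


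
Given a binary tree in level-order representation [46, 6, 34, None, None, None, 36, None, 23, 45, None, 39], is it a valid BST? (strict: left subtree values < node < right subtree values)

Level-order array: [46, 6, 34, None, None, None, 36, None, 23, 45, None, 39]
Validate using subtree bounds (lo, hi): at each node, require lo < value < hi,
then recurse left with hi=value and right with lo=value.
Preorder trace (stopping at first violation):
  at node 46 with bounds (-inf, +inf): OK
  at node 6 with bounds (-inf, 46): OK
  at node 34 with bounds (46, +inf): VIOLATION
Node 34 violates its bound: not (46 < 34 < +inf).
Result: Not a valid BST


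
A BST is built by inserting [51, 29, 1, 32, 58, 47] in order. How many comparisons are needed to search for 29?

Search path for 29: 51 -> 29
Found: True
Comparisons: 2


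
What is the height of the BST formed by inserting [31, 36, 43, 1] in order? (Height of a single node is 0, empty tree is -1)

Insertion order: [31, 36, 43, 1]
Tree (level-order array): [31, 1, 36, None, None, None, 43]
Compute height bottom-up (empty subtree = -1):
  height(1) = 1 + max(-1, -1) = 0
  height(43) = 1 + max(-1, -1) = 0
  height(36) = 1 + max(-1, 0) = 1
  height(31) = 1 + max(0, 1) = 2
Height = 2


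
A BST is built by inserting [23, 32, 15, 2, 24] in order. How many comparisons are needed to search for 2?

Search path for 2: 23 -> 15 -> 2
Found: True
Comparisons: 3


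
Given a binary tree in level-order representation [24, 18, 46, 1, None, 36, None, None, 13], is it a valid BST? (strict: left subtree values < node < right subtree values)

Level-order array: [24, 18, 46, 1, None, 36, None, None, 13]
Validate using subtree bounds (lo, hi): at each node, require lo < value < hi,
then recurse left with hi=value and right with lo=value.
Preorder trace (stopping at first violation):
  at node 24 with bounds (-inf, +inf): OK
  at node 18 with bounds (-inf, 24): OK
  at node 1 with bounds (-inf, 18): OK
  at node 13 with bounds (1, 18): OK
  at node 46 with bounds (24, +inf): OK
  at node 36 with bounds (24, 46): OK
No violation found at any node.
Result: Valid BST


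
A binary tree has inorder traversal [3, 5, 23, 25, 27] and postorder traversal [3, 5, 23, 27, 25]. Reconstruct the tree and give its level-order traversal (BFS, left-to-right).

Inorder:   [3, 5, 23, 25, 27]
Postorder: [3, 5, 23, 27, 25]
Algorithm: postorder visits root last, so walk postorder right-to-left;
each value is the root of the current inorder slice — split it at that
value, recurse on the right subtree first, then the left.
Recursive splits:
  root=25; inorder splits into left=[3, 5, 23], right=[27]
  root=27; inorder splits into left=[], right=[]
  root=23; inorder splits into left=[3, 5], right=[]
  root=5; inorder splits into left=[3], right=[]
  root=3; inorder splits into left=[], right=[]
Reconstructed level-order: [25, 23, 27, 5, 3]


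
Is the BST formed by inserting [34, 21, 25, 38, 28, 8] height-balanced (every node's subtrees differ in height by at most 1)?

Tree (level-order array): [34, 21, 38, 8, 25, None, None, None, None, None, 28]
Definition: a tree is height-balanced if, at every node, |h(left) - h(right)| <= 1 (empty subtree has height -1).
Bottom-up per-node check:
  node 8: h_left=-1, h_right=-1, diff=0 [OK], height=0
  node 28: h_left=-1, h_right=-1, diff=0 [OK], height=0
  node 25: h_left=-1, h_right=0, diff=1 [OK], height=1
  node 21: h_left=0, h_right=1, diff=1 [OK], height=2
  node 38: h_left=-1, h_right=-1, diff=0 [OK], height=0
  node 34: h_left=2, h_right=0, diff=2 [FAIL (|2-0|=2 > 1)], height=3
Node 34 violates the condition: |2 - 0| = 2 > 1.
Result: Not balanced


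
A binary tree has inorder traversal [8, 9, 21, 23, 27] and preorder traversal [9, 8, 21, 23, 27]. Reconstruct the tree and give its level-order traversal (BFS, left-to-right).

Inorder:  [8, 9, 21, 23, 27]
Preorder: [9, 8, 21, 23, 27]
Algorithm: preorder visits root first, so consume preorder in order;
for each root, split the current inorder slice at that value into
left-subtree inorder and right-subtree inorder, then recurse.
Recursive splits:
  root=9; inorder splits into left=[8], right=[21, 23, 27]
  root=8; inorder splits into left=[], right=[]
  root=21; inorder splits into left=[], right=[23, 27]
  root=23; inorder splits into left=[], right=[27]
  root=27; inorder splits into left=[], right=[]
Reconstructed level-order: [9, 8, 21, 23, 27]


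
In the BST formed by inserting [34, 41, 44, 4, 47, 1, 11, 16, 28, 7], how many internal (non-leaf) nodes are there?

Tree built from: [34, 41, 44, 4, 47, 1, 11, 16, 28, 7]
Tree (level-order array): [34, 4, 41, 1, 11, None, 44, None, None, 7, 16, None, 47, None, None, None, 28]
Rule: An internal node has at least one child.
Per-node child counts:
  node 34: 2 child(ren)
  node 4: 2 child(ren)
  node 1: 0 child(ren)
  node 11: 2 child(ren)
  node 7: 0 child(ren)
  node 16: 1 child(ren)
  node 28: 0 child(ren)
  node 41: 1 child(ren)
  node 44: 1 child(ren)
  node 47: 0 child(ren)
Matching nodes: [34, 4, 11, 16, 41, 44]
Count of internal (non-leaf) nodes: 6


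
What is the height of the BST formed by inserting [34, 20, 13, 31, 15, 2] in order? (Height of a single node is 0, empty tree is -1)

Insertion order: [34, 20, 13, 31, 15, 2]
Tree (level-order array): [34, 20, None, 13, 31, 2, 15]
Compute height bottom-up (empty subtree = -1):
  height(2) = 1 + max(-1, -1) = 0
  height(15) = 1 + max(-1, -1) = 0
  height(13) = 1 + max(0, 0) = 1
  height(31) = 1 + max(-1, -1) = 0
  height(20) = 1 + max(1, 0) = 2
  height(34) = 1 + max(2, -1) = 3
Height = 3


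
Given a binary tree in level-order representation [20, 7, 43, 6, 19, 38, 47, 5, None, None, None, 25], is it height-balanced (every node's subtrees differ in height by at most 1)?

Tree (level-order array): [20, 7, 43, 6, 19, 38, 47, 5, None, None, None, 25]
Definition: a tree is height-balanced if, at every node, |h(left) - h(right)| <= 1 (empty subtree has height -1).
Bottom-up per-node check:
  node 5: h_left=-1, h_right=-1, diff=0 [OK], height=0
  node 6: h_left=0, h_right=-1, diff=1 [OK], height=1
  node 19: h_left=-1, h_right=-1, diff=0 [OK], height=0
  node 7: h_left=1, h_right=0, diff=1 [OK], height=2
  node 25: h_left=-1, h_right=-1, diff=0 [OK], height=0
  node 38: h_left=0, h_right=-1, diff=1 [OK], height=1
  node 47: h_left=-1, h_right=-1, diff=0 [OK], height=0
  node 43: h_left=1, h_right=0, diff=1 [OK], height=2
  node 20: h_left=2, h_right=2, diff=0 [OK], height=3
All nodes satisfy the balance condition.
Result: Balanced


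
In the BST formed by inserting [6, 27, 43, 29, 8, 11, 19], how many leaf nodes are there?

Tree built from: [6, 27, 43, 29, 8, 11, 19]
Tree (level-order array): [6, None, 27, 8, 43, None, 11, 29, None, None, 19]
Rule: A leaf has 0 children.
Per-node child counts:
  node 6: 1 child(ren)
  node 27: 2 child(ren)
  node 8: 1 child(ren)
  node 11: 1 child(ren)
  node 19: 0 child(ren)
  node 43: 1 child(ren)
  node 29: 0 child(ren)
Matching nodes: [19, 29]
Count of leaf nodes: 2


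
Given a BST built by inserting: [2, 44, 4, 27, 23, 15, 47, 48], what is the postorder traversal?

Tree insertion order: [2, 44, 4, 27, 23, 15, 47, 48]
Tree (level-order array): [2, None, 44, 4, 47, None, 27, None, 48, 23, None, None, None, 15]
Postorder traversal: [15, 23, 27, 4, 48, 47, 44, 2]


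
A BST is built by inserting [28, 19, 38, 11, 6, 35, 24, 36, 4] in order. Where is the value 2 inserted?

Starting tree (level order): [28, 19, 38, 11, 24, 35, None, 6, None, None, None, None, 36, 4]
Insertion path: 28 -> 19 -> 11 -> 6 -> 4
Result: insert 2 as left child of 4
Final tree (level order): [28, 19, 38, 11, 24, 35, None, 6, None, None, None, None, 36, 4, None, None, None, 2]


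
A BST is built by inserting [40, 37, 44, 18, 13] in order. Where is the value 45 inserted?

Starting tree (level order): [40, 37, 44, 18, None, None, None, 13]
Insertion path: 40 -> 44
Result: insert 45 as right child of 44
Final tree (level order): [40, 37, 44, 18, None, None, 45, 13]


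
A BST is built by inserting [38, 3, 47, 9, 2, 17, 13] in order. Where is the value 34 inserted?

Starting tree (level order): [38, 3, 47, 2, 9, None, None, None, None, None, 17, 13]
Insertion path: 38 -> 3 -> 9 -> 17
Result: insert 34 as right child of 17
Final tree (level order): [38, 3, 47, 2, 9, None, None, None, None, None, 17, 13, 34]


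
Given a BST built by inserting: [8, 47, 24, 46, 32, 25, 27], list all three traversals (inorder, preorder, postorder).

Tree insertion order: [8, 47, 24, 46, 32, 25, 27]
Tree (level-order array): [8, None, 47, 24, None, None, 46, 32, None, 25, None, None, 27]
Inorder (L, root, R): [8, 24, 25, 27, 32, 46, 47]
Preorder (root, L, R): [8, 47, 24, 46, 32, 25, 27]
Postorder (L, R, root): [27, 25, 32, 46, 24, 47, 8]


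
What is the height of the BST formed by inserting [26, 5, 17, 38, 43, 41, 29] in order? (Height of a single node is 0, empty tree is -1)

Insertion order: [26, 5, 17, 38, 43, 41, 29]
Tree (level-order array): [26, 5, 38, None, 17, 29, 43, None, None, None, None, 41]
Compute height bottom-up (empty subtree = -1):
  height(17) = 1 + max(-1, -1) = 0
  height(5) = 1 + max(-1, 0) = 1
  height(29) = 1 + max(-1, -1) = 0
  height(41) = 1 + max(-1, -1) = 0
  height(43) = 1 + max(0, -1) = 1
  height(38) = 1 + max(0, 1) = 2
  height(26) = 1 + max(1, 2) = 3
Height = 3


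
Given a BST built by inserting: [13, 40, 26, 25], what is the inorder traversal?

Tree insertion order: [13, 40, 26, 25]
Tree (level-order array): [13, None, 40, 26, None, 25]
Inorder traversal: [13, 25, 26, 40]


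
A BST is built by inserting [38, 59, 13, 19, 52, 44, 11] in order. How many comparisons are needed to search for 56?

Search path for 56: 38 -> 59 -> 52
Found: False
Comparisons: 3


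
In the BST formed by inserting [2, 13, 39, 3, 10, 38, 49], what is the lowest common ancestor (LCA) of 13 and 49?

Tree insertion order: [2, 13, 39, 3, 10, 38, 49]
Tree (level-order array): [2, None, 13, 3, 39, None, 10, 38, 49]
In a BST, the LCA of p=13, q=49 is the first node v on the
root-to-leaf path with p <= v <= q (go left if both < v, right if both > v).
Walk from root:
  at 2: both 13 and 49 > 2, go right
  at 13: 13 <= 13 <= 49, this is the LCA
LCA = 13


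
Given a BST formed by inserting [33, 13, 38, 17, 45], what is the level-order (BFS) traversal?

Tree insertion order: [33, 13, 38, 17, 45]
Tree (level-order array): [33, 13, 38, None, 17, None, 45]
BFS from the root, enqueuing left then right child of each popped node:
  queue [33] -> pop 33, enqueue [13, 38], visited so far: [33]
  queue [13, 38] -> pop 13, enqueue [17], visited so far: [33, 13]
  queue [38, 17] -> pop 38, enqueue [45], visited so far: [33, 13, 38]
  queue [17, 45] -> pop 17, enqueue [none], visited so far: [33, 13, 38, 17]
  queue [45] -> pop 45, enqueue [none], visited so far: [33, 13, 38, 17, 45]
Result: [33, 13, 38, 17, 45]


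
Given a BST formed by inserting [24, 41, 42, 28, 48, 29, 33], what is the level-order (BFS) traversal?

Tree insertion order: [24, 41, 42, 28, 48, 29, 33]
Tree (level-order array): [24, None, 41, 28, 42, None, 29, None, 48, None, 33]
BFS from the root, enqueuing left then right child of each popped node:
  queue [24] -> pop 24, enqueue [41], visited so far: [24]
  queue [41] -> pop 41, enqueue [28, 42], visited so far: [24, 41]
  queue [28, 42] -> pop 28, enqueue [29], visited so far: [24, 41, 28]
  queue [42, 29] -> pop 42, enqueue [48], visited so far: [24, 41, 28, 42]
  queue [29, 48] -> pop 29, enqueue [33], visited so far: [24, 41, 28, 42, 29]
  queue [48, 33] -> pop 48, enqueue [none], visited so far: [24, 41, 28, 42, 29, 48]
  queue [33] -> pop 33, enqueue [none], visited so far: [24, 41, 28, 42, 29, 48, 33]
Result: [24, 41, 28, 42, 29, 48, 33]


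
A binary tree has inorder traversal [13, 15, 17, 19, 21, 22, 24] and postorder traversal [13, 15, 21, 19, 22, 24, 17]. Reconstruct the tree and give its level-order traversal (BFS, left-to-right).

Inorder:   [13, 15, 17, 19, 21, 22, 24]
Postorder: [13, 15, 21, 19, 22, 24, 17]
Algorithm: postorder visits root last, so walk postorder right-to-left;
each value is the root of the current inorder slice — split it at that
value, recurse on the right subtree first, then the left.
Recursive splits:
  root=17; inorder splits into left=[13, 15], right=[19, 21, 22, 24]
  root=24; inorder splits into left=[19, 21, 22], right=[]
  root=22; inorder splits into left=[19, 21], right=[]
  root=19; inorder splits into left=[], right=[21]
  root=21; inorder splits into left=[], right=[]
  root=15; inorder splits into left=[13], right=[]
  root=13; inorder splits into left=[], right=[]
Reconstructed level-order: [17, 15, 24, 13, 22, 19, 21]


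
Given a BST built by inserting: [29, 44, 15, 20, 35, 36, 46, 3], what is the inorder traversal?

Tree insertion order: [29, 44, 15, 20, 35, 36, 46, 3]
Tree (level-order array): [29, 15, 44, 3, 20, 35, 46, None, None, None, None, None, 36]
Inorder traversal: [3, 15, 20, 29, 35, 36, 44, 46]


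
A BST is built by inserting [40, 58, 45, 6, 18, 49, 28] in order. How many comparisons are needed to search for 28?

Search path for 28: 40 -> 6 -> 18 -> 28
Found: True
Comparisons: 4


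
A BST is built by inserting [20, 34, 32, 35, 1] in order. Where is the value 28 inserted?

Starting tree (level order): [20, 1, 34, None, None, 32, 35]
Insertion path: 20 -> 34 -> 32
Result: insert 28 as left child of 32
Final tree (level order): [20, 1, 34, None, None, 32, 35, 28]


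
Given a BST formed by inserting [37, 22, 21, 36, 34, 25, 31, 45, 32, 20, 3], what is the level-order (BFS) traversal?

Tree insertion order: [37, 22, 21, 36, 34, 25, 31, 45, 32, 20, 3]
Tree (level-order array): [37, 22, 45, 21, 36, None, None, 20, None, 34, None, 3, None, 25, None, None, None, None, 31, None, 32]
BFS from the root, enqueuing left then right child of each popped node:
  queue [37] -> pop 37, enqueue [22, 45], visited so far: [37]
  queue [22, 45] -> pop 22, enqueue [21, 36], visited so far: [37, 22]
  queue [45, 21, 36] -> pop 45, enqueue [none], visited so far: [37, 22, 45]
  queue [21, 36] -> pop 21, enqueue [20], visited so far: [37, 22, 45, 21]
  queue [36, 20] -> pop 36, enqueue [34], visited so far: [37, 22, 45, 21, 36]
  queue [20, 34] -> pop 20, enqueue [3], visited so far: [37, 22, 45, 21, 36, 20]
  queue [34, 3] -> pop 34, enqueue [25], visited so far: [37, 22, 45, 21, 36, 20, 34]
  queue [3, 25] -> pop 3, enqueue [none], visited so far: [37, 22, 45, 21, 36, 20, 34, 3]
  queue [25] -> pop 25, enqueue [31], visited so far: [37, 22, 45, 21, 36, 20, 34, 3, 25]
  queue [31] -> pop 31, enqueue [32], visited so far: [37, 22, 45, 21, 36, 20, 34, 3, 25, 31]
  queue [32] -> pop 32, enqueue [none], visited so far: [37, 22, 45, 21, 36, 20, 34, 3, 25, 31, 32]
Result: [37, 22, 45, 21, 36, 20, 34, 3, 25, 31, 32]


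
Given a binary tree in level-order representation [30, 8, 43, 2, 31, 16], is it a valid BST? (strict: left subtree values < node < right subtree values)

Level-order array: [30, 8, 43, 2, 31, 16]
Validate using subtree bounds (lo, hi): at each node, require lo < value < hi,
then recurse left with hi=value and right with lo=value.
Preorder trace (stopping at first violation):
  at node 30 with bounds (-inf, +inf): OK
  at node 8 with bounds (-inf, 30): OK
  at node 2 with bounds (-inf, 8): OK
  at node 31 with bounds (8, 30): VIOLATION
Node 31 violates its bound: not (8 < 31 < 30).
Result: Not a valid BST


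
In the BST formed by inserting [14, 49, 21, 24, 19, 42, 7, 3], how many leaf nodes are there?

Tree built from: [14, 49, 21, 24, 19, 42, 7, 3]
Tree (level-order array): [14, 7, 49, 3, None, 21, None, None, None, 19, 24, None, None, None, 42]
Rule: A leaf has 0 children.
Per-node child counts:
  node 14: 2 child(ren)
  node 7: 1 child(ren)
  node 3: 0 child(ren)
  node 49: 1 child(ren)
  node 21: 2 child(ren)
  node 19: 0 child(ren)
  node 24: 1 child(ren)
  node 42: 0 child(ren)
Matching nodes: [3, 19, 42]
Count of leaf nodes: 3


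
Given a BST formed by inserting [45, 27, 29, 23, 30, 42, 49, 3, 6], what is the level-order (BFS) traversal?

Tree insertion order: [45, 27, 29, 23, 30, 42, 49, 3, 6]
Tree (level-order array): [45, 27, 49, 23, 29, None, None, 3, None, None, 30, None, 6, None, 42]
BFS from the root, enqueuing left then right child of each popped node:
  queue [45] -> pop 45, enqueue [27, 49], visited so far: [45]
  queue [27, 49] -> pop 27, enqueue [23, 29], visited so far: [45, 27]
  queue [49, 23, 29] -> pop 49, enqueue [none], visited so far: [45, 27, 49]
  queue [23, 29] -> pop 23, enqueue [3], visited so far: [45, 27, 49, 23]
  queue [29, 3] -> pop 29, enqueue [30], visited so far: [45, 27, 49, 23, 29]
  queue [3, 30] -> pop 3, enqueue [6], visited so far: [45, 27, 49, 23, 29, 3]
  queue [30, 6] -> pop 30, enqueue [42], visited so far: [45, 27, 49, 23, 29, 3, 30]
  queue [6, 42] -> pop 6, enqueue [none], visited so far: [45, 27, 49, 23, 29, 3, 30, 6]
  queue [42] -> pop 42, enqueue [none], visited so far: [45, 27, 49, 23, 29, 3, 30, 6, 42]
Result: [45, 27, 49, 23, 29, 3, 30, 6, 42]


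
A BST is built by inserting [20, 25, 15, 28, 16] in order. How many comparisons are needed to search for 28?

Search path for 28: 20 -> 25 -> 28
Found: True
Comparisons: 3


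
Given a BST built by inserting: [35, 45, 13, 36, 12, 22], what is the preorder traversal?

Tree insertion order: [35, 45, 13, 36, 12, 22]
Tree (level-order array): [35, 13, 45, 12, 22, 36]
Preorder traversal: [35, 13, 12, 22, 45, 36]


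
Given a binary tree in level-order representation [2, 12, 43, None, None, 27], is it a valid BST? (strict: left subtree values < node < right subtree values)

Level-order array: [2, 12, 43, None, None, 27]
Validate using subtree bounds (lo, hi): at each node, require lo < value < hi,
then recurse left with hi=value and right with lo=value.
Preorder trace (stopping at first violation):
  at node 2 with bounds (-inf, +inf): OK
  at node 12 with bounds (-inf, 2): VIOLATION
Node 12 violates its bound: not (-inf < 12 < 2).
Result: Not a valid BST


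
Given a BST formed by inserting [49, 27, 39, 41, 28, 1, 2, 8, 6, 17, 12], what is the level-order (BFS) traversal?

Tree insertion order: [49, 27, 39, 41, 28, 1, 2, 8, 6, 17, 12]
Tree (level-order array): [49, 27, None, 1, 39, None, 2, 28, 41, None, 8, None, None, None, None, 6, 17, None, None, 12]
BFS from the root, enqueuing left then right child of each popped node:
  queue [49] -> pop 49, enqueue [27], visited so far: [49]
  queue [27] -> pop 27, enqueue [1, 39], visited so far: [49, 27]
  queue [1, 39] -> pop 1, enqueue [2], visited so far: [49, 27, 1]
  queue [39, 2] -> pop 39, enqueue [28, 41], visited so far: [49, 27, 1, 39]
  queue [2, 28, 41] -> pop 2, enqueue [8], visited so far: [49, 27, 1, 39, 2]
  queue [28, 41, 8] -> pop 28, enqueue [none], visited so far: [49, 27, 1, 39, 2, 28]
  queue [41, 8] -> pop 41, enqueue [none], visited so far: [49, 27, 1, 39, 2, 28, 41]
  queue [8] -> pop 8, enqueue [6, 17], visited so far: [49, 27, 1, 39, 2, 28, 41, 8]
  queue [6, 17] -> pop 6, enqueue [none], visited so far: [49, 27, 1, 39, 2, 28, 41, 8, 6]
  queue [17] -> pop 17, enqueue [12], visited so far: [49, 27, 1, 39, 2, 28, 41, 8, 6, 17]
  queue [12] -> pop 12, enqueue [none], visited so far: [49, 27, 1, 39, 2, 28, 41, 8, 6, 17, 12]
Result: [49, 27, 1, 39, 2, 28, 41, 8, 6, 17, 12]


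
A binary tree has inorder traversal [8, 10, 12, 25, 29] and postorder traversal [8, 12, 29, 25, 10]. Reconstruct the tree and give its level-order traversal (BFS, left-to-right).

Inorder:   [8, 10, 12, 25, 29]
Postorder: [8, 12, 29, 25, 10]
Algorithm: postorder visits root last, so walk postorder right-to-left;
each value is the root of the current inorder slice — split it at that
value, recurse on the right subtree first, then the left.
Recursive splits:
  root=10; inorder splits into left=[8], right=[12, 25, 29]
  root=25; inorder splits into left=[12], right=[29]
  root=29; inorder splits into left=[], right=[]
  root=12; inorder splits into left=[], right=[]
  root=8; inorder splits into left=[], right=[]
Reconstructed level-order: [10, 8, 25, 12, 29]


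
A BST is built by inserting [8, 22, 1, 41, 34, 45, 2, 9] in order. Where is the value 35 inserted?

Starting tree (level order): [8, 1, 22, None, 2, 9, 41, None, None, None, None, 34, 45]
Insertion path: 8 -> 22 -> 41 -> 34
Result: insert 35 as right child of 34
Final tree (level order): [8, 1, 22, None, 2, 9, 41, None, None, None, None, 34, 45, None, 35]


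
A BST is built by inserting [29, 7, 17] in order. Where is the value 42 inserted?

Starting tree (level order): [29, 7, None, None, 17]
Insertion path: 29
Result: insert 42 as right child of 29
Final tree (level order): [29, 7, 42, None, 17]


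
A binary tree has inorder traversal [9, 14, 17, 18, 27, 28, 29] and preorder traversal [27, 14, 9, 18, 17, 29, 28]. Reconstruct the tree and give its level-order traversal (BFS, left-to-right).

Inorder:  [9, 14, 17, 18, 27, 28, 29]
Preorder: [27, 14, 9, 18, 17, 29, 28]
Algorithm: preorder visits root first, so consume preorder in order;
for each root, split the current inorder slice at that value into
left-subtree inorder and right-subtree inorder, then recurse.
Recursive splits:
  root=27; inorder splits into left=[9, 14, 17, 18], right=[28, 29]
  root=14; inorder splits into left=[9], right=[17, 18]
  root=9; inorder splits into left=[], right=[]
  root=18; inorder splits into left=[17], right=[]
  root=17; inorder splits into left=[], right=[]
  root=29; inorder splits into left=[28], right=[]
  root=28; inorder splits into left=[], right=[]
Reconstructed level-order: [27, 14, 29, 9, 18, 28, 17]


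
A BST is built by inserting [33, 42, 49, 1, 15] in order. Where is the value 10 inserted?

Starting tree (level order): [33, 1, 42, None, 15, None, 49]
Insertion path: 33 -> 1 -> 15
Result: insert 10 as left child of 15
Final tree (level order): [33, 1, 42, None, 15, None, 49, 10]


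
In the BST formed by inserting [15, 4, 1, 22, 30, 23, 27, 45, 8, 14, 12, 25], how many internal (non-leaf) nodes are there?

Tree built from: [15, 4, 1, 22, 30, 23, 27, 45, 8, 14, 12, 25]
Tree (level-order array): [15, 4, 22, 1, 8, None, 30, None, None, None, 14, 23, 45, 12, None, None, 27, None, None, None, None, 25]
Rule: An internal node has at least one child.
Per-node child counts:
  node 15: 2 child(ren)
  node 4: 2 child(ren)
  node 1: 0 child(ren)
  node 8: 1 child(ren)
  node 14: 1 child(ren)
  node 12: 0 child(ren)
  node 22: 1 child(ren)
  node 30: 2 child(ren)
  node 23: 1 child(ren)
  node 27: 1 child(ren)
  node 25: 0 child(ren)
  node 45: 0 child(ren)
Matching nodes: [15, 4, 8, 14, 22, 30, 23, 27]
Count of internal (non-leaf) nodes: 8


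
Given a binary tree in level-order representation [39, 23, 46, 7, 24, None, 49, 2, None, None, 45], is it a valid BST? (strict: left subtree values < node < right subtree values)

Level-order array: [39, 23, 46, 7, 24, None, 49, 2, None, None, 45]
Validate using subtree bounds (lo, hi): at each node, require lo < value < hi,
then recurse left with hi=value and right with lo=value.
Preorder trace (stopping at first violation):
  at node 39 with bounds (-inf, +inf): OK
  at node 23 with bounds (-inf, 39): OK
  at node 7 with bounds (-inf, 23): OK
  at node 2 with bounds (-inf, 7): OK
  at node 24 with bounds (23, 39): OK
  at node 45 with bounds (24, 39): VIOLATION
Node 45 violates its bound: not (24 < 45 < 39).
Result: Not a valid BST


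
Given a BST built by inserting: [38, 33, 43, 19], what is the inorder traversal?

Tree insertion order: [38, 33, 43, 19]
Tree (level-order array): [38, 33, 43, 19]
Inorder traversal: [19, 33, 38, 43]


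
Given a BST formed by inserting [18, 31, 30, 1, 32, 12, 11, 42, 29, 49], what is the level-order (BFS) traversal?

Tree insertion order: [18, 31, 30, 1, 32, 12, 11, 42, 29, 49]
Tree (level-order array): [18, 1, 31, None, 12, 30, 32, 11, None, 29, None, None, 42, None, None, None, None, None, 49]
BFS from the root, enqueuing left then right child of each popped node:
  queue [18] -> pop 18, enqueue [1, 31], visited so far: [18]
  queue [1, 31] -> pop 1, enqueue [12], visited so far: [18, 1]
  queue [31, 12] -> pop 31, enqueue [30, 32], visited so far: [18, 1, 31]
  queue [12, 30, 32] -> pop 12, enqueue [11], visited so far: [18, 1, 31, 12]
  queue [30, 32, 11] -> pop 30, enqueue [29], visited so far: [18, 1, 31, 12, 30]
  queue [32, 11, 29] -> pop 32, enqueue [42], visited so far: [18, 1, 31, 12, 30, 32]
  queue [11, 29, 42] -> pop 11, enqueue [none], visited so far: [18, 1, 31, 12, 30, 32, 11]
  queue [29, 42] -> pop 29, enqueue [none], visited so far: [18, 1, 31, 12, 30, 32, 11, 29]
  queue [42] -> pop 42, enqueue [49], visited so far: [18, 1, 31, 12, 30, 32, 11, 29, 42]
  queue [49] -> pop 49, enqueue [none], visited so far: [18, 1, 31, 12, 30, 32, 11, 29, 42, 49]
Result: [18, 1, 31, 12, 30, 32, 11, 29, 42, 49]


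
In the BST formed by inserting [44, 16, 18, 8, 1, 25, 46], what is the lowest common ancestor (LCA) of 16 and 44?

Tree insertion order: [44, 16, 18, 8, 1, 25, 46]
Tree (level-order array): [44, 16, 46, 8, 18, None, None, 1, None, None, 25]
In a BST, the LCA of p=16, q=44 is the first node v on the
root-to-leaf path with p <= v <= q (go left if both < v, right if both > v).
Walk from root:
  at 44: 16 <= 44 <= 44, this is the LCA
LCA = 44


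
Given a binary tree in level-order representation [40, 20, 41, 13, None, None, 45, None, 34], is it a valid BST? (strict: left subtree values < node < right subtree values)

Level-order array: [40, 20, 41, 13, None, None, 45, None, 34]
Validate using subtree bounds (lo, hi): at each node, require lo < value < hi,
then recurse left with hi=value and right with lo=value.
Preorder trace (stopping at first violation):
  at node 40 with bounds (-inf, +inf): OK
  at node 20 with bounds (-inf, 40): OK
  at node 13 with bounds (-inf, 20): OK
  at node 34 with bounds (13, 20): VIOLATION
Node 34 violates its bound: not (13 < 34 < 20).
Result: Not a valid BST


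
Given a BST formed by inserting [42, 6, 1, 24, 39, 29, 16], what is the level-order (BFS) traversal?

Tree insertion order: [42, 6, 1, 24, 39, 29, 16]
Tree (level-order array): [42, 6, None, 1, 24, None, None, 16, 39, None, None, 29]
BFS from the root, enqueuing left then right child of each popped node:
  queue [42] -> pop 42, enqueue [6], visited so far: [42]
  queue [6] -> pop 6, enqueue [1, 24], visited so far: [42, 6]
  queue [1, 24] -> pop 1, enqueue [none], visited so far: [42, 6, 1]
  queue [24] -> pop 24, enqueue [16, 39], visited so far: [42, 6, 1, 24]
  queue [16, 39] -> pop 16, enqueue [none], visited so far: [42, 6, 1, 24, 16]
  queue [39] -> pop 39, enqueue [29], visited so far: [42, 6, 1, 24, 16, 39]
  queue [29] -> pop 29, enqueue [none], visited so far: [42, 6, 1, 24, 16, 39, 29]
Result: [42, 6, 1, 24, 16, 39, 29]


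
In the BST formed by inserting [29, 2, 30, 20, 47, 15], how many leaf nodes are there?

Tree built from: [29, 2, 30, 20, 47, 15]
Tree (level-order array): [29, 2, 30, None, 20, None, 47, 15]
Rule: A leaf has 0 children.
Per-node child counts:
  node 29: 2 child(ren)
  node 2: 1 child(ren)
  node 20: 1 child(ren)
  node 15: 0 child(ren)
  node 30: 1 child(ren)
  node 47: 0 child(ren)
Matching nodes: [15, 47]
Count of leaf nodes: 2


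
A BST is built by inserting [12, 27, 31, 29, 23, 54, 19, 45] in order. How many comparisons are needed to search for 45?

Search path for 45: 12 -> 27 -> 31 -> 54 -> 45
Found: True
Comparisons: 5


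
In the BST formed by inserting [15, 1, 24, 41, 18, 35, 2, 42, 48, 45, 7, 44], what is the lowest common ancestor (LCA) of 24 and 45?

Tree insertion order: [15, 1, 24, 41, 18, 35, 2, 42, 48, 45, 7, 44]
Tree (level-order array): [15, 1, 24, None, 2, 18, 41, None, 7, None, None, 35, 42, None, None, None, None, None, 48, 45, None, 44]
In a BST, the LCA of p=24, q=45 is the first node v on the
root-to-leaf path with p <= v <= q (go left if both < v, right if both > v).
Walk from root:
  at 15: both 24 and 45 > 15, go right
  at 24: 24 <= 24 <= 45, this is the LCA
LCA = 24


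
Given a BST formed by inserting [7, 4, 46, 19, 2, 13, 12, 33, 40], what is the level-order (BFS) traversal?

Tree insertion order: [7, 4, 46, 19, 2, 13, 12, 33, 40]
Tree (level-order array): [7, 4, 46, 2, None, 19, None, None, None, 13, 33, 12, None, None, 40]
BFS from the root, enqueuing left then right child of each popped node:
  queue [7] -> pop 7, enqueue [4, 46], visited so far: [7]
  queue [4, 46] -> pop 4, enqueue [2], visited so far: [7, 4]
  queue [46, 2] -> pop 46, enqueue [19], visited so far: [7, 4, 46]
  queue [2, 19] -> pop 2, enqueue [none], visited so far: [7, 4, 46, 2]
  queue [19] -> pop 19, enqueue [13, 33], visited so far: [7, 4, 46, 2, 19]
  queue [13, 33] -> pop 13, enqueue [12], visited so far: [7, 4, 46, 2, 19, 13]
  queue [33, 12] -> pop 33, enqueue [40], visited so far: [7, 4, 46, 2, 19, 13, 33]
  queue [12, 40] -> pop 12, enqueue [none], visited so far: [7, 4, 46, 2, 19, 13, 33, 12]
  queue [40] -> pop 40, enqueue [none], visited so far: [7, 4, 46, 2, 19, 13, 33, 12, 40]
Result: [7, 4, 46, 2, 19, 13, 33, 12, 40]
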